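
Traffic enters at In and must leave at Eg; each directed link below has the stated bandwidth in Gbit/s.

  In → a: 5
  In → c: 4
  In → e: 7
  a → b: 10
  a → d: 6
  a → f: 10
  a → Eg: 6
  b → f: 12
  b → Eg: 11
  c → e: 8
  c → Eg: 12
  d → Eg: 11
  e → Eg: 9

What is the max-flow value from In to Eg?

Augment In→a→Eg: bottleneck 5, flow now 5.
Augment In→c→Eg: bottleneck 4, flow now 9.
Augment In→e→Eg: bottleneck 7, flow now 16.
No augmenting path remains; maximum flow = 16.
In the residual graph, reachable from In: {In}.
Min-cut edges: In→a (5), In→c (4), In→e (7); capacity 5 + 4 + 7 = 16.
This cut is saturated, so no flow can exceed 16.

16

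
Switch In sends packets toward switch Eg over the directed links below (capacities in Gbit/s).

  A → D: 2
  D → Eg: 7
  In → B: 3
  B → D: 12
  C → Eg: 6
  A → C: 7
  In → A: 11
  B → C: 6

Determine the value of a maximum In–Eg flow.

Augment In→A→C→Eg: bottleneck 6, flow now 6.
Augment In→A→D→Eg: bottleneck 2, flow now 8.
Augment In→B→D→Eg: bottleneck 3, flow now 11.
No augmenting path remains; maximum flow = 11.
In the residual graph, reachable from In: {In, A, C}.
Min-cut edges: In→B (3), A→D (2), C→Eg (6); capacity 3 + 2 + 6 = 11.
This cut is saturated, so no flow can exceed 11.

11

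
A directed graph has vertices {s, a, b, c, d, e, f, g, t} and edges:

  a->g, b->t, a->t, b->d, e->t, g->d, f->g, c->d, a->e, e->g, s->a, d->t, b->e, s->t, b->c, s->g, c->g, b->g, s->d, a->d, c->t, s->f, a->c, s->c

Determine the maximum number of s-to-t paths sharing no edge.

4

Assign every edge capacity 1; by Menger, the answer equals the max flow.
Path s→t (+1); total 1.
Path s→a→t (+1); total 2.
Path s→c→t (+1); total 3.
Path s→d→t (+1); total 4.
No residual s→t path; max flow = 4.
Certifying cut of size 4: {d→t, s→a, s→c, s→t}.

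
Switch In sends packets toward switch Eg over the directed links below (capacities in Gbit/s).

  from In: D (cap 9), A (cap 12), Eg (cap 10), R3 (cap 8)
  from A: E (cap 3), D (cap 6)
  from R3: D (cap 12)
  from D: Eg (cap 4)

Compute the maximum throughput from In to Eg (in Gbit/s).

Augment In→Eg: bottleneck 10, flow now 10.
Augment In→D→Eg: bottleneck 4, flow now 14.
No augmenting path remains; maximum flow = 14.
In the residual graph, reachable from In: {In, A, R3, E, D}.
Min-cut edges: In→Eg (10), D→Eg (4); capacity 10 + 4 = 14.
This cut is saturated, so no flow can exceed 14.

14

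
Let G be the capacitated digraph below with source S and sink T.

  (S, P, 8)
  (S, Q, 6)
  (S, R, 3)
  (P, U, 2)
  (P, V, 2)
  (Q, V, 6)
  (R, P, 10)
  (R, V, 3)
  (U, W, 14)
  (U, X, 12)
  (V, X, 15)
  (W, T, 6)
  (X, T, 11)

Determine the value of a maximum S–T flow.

Augment S→P→U→W→T: bottleneck 2, flow now 2.
Augment S→P→V→X→T: bottleneck 2, flow now 4.
Augment S→Q→V→X→T: bottleneck 6, flow now 10.
Augment S→R→V→X→T: bottleneck 3, flow now 13.
No augmenting path remains; maximum flow = 13.
In the residual graph, reachable from S: {S, P}.
Min-cut edges: S→Q (6), S→R (3), P→U (2), P→V (2); capacity 6 + 3 + 2 + 2 = 13.
This cut is saturated, so no flow can exceed 13.

13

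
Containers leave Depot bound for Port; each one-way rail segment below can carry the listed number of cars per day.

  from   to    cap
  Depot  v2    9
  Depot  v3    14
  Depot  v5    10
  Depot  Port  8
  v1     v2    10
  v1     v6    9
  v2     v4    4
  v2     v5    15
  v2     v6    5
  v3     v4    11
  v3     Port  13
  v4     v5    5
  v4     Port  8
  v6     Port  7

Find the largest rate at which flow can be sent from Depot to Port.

31

Augment Depot→Port: bottleneck 8, flow now 8.
Augment Depot→v3→Port: bottleneck 13, flow now 21.
Augment Depot→v2→v4→Port: bottleneck 4, flow now 25.
Augment Depot→v2→v6→Port: bottleneck 5, flow now 30.
Augment Depot→v3→v4→Port: bottleneck 1, flow now 31.
No augmenting path remains; maximum flow = 31.
In the residual graph, reachable from Depot: {Depot, v5}.
Min-cut edges: Depot→v2 (9), Depot→v3 (14), Depot→Port (8); capacity 9 + 14 + 8 = 31.
This cut is saturated, so no flow can exceed 31.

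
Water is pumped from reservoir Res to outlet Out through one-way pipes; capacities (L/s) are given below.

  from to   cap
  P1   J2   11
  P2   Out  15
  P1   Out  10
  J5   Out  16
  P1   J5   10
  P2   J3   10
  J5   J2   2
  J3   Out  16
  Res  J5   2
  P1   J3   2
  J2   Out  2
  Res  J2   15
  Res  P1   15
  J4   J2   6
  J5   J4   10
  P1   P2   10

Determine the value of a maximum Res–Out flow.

Augment Res→P1→Out: bottleneck 10, flow now 10.
Augment Res→J5→Out: bottleneck 2, flow now 12.
Augment Res→J2→Out: bottleneck 2, flow now 14.
Augment Res→P1→P2→Out: bottleneck 5, flow now 19.
No augmenting path remains; maximum flow = 19.
In the residual graph, reachable from Res: {Res, J2}.
Min-cut edges: Res→P1 (15), Res→J5 (2), J2→Out (2); capacity 15 + 2 + 2 = 19.
This cut is saturated, so no flow can exceed 19.

19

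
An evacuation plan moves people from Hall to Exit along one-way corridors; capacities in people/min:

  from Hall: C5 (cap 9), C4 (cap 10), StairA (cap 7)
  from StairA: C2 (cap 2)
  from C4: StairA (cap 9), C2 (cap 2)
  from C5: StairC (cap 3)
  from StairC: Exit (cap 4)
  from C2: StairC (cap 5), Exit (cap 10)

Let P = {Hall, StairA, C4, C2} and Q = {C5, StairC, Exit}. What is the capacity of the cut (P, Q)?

Edges leaving {Hall, StairA, C4, C2}: Hall→C5 (9), C2→StairC (5), C2→Exit (10).
Cut capacity = 9 + 5 + 10 = 24.

24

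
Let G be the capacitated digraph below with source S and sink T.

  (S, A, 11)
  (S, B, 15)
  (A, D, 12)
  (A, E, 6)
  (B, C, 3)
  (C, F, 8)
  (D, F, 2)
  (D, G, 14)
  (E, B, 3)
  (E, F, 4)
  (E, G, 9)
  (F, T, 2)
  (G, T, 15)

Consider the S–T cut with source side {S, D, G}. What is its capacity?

43

Edges leaving {S, D, G}: S→A (11), S→B (15), D→F (2), G→T (15).
Cut capacity = 11 + 15 + 2 + 15 = 43.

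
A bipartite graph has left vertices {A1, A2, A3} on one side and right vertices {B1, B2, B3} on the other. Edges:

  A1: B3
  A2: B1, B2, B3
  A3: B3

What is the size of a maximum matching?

2

Unit-capacity flow: source→left, listed edges, right→sink; max matching = max flow.
Augmenting path A1→B3 (+1); matched 1.
Augmenting path A2→B1 (+1); matched 2.
No augmenting path remains; maximum matching = 2.
König certificate: {A2, B3} is a vertex cover of size 2 (every listed pair touches it), so no matching can be larger.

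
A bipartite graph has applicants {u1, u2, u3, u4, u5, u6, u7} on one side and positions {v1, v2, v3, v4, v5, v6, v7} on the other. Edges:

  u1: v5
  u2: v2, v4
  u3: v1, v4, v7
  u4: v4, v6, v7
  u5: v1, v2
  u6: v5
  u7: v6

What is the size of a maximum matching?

6

Unit-capacity flow: source→left, listed edges, right→sink; max matching = max flow.
Augmenting path u1→v5 (+1); matched 1.
Augmenting path u2→v2 (+1); matched 2.
Augmenting path u3→v1 (+1); matched 3.
Augmenting path u4→v4 (+1); matched 4.
Augmenting path u7→v6 (+1); matched 5.
Augmenting path u5→v1→u3→v7 (+1); matched 6.
No augmenting path remains; maximum matching = 6.
König certificate: {u2, u3, u4, u5, u7, v5} is a vertex cover of size 6 (every listed pair touches it), so no matching can be larger.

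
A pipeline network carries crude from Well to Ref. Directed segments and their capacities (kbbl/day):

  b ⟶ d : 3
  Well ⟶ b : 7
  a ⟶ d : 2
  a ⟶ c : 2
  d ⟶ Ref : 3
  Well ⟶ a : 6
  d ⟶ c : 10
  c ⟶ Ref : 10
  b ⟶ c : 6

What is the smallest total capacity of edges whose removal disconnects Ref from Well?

Augment Well→a→c→Ref: bottleneck 2, flow now 2.
Augment Well→a→d→Ref: bottleneck 2, flow now 4.
Augment Well→b→c→Ref: bottleneck 6, flow now 10.
Augment Well→b→d→Ref: bottleneck 1, flow now 11.
No augmenting path remains; maximum flow = 11.
By max-flow min-cut, the minimum cut capacity equals the max flow.
In the residual graph, reachable from Well: {Well, a}.
Min-cut edges: Well→b (7), a→c (2), a→d (2); capacity 7 + 2 + 2 = 11.

11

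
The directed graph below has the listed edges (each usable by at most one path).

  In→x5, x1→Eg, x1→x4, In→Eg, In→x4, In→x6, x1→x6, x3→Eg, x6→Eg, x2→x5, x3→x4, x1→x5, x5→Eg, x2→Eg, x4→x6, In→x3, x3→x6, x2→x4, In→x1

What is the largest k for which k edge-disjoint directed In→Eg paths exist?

Assign every edge capacity 1; by Menger, the answer equals the max flow.
Path In→Eg (+1); total 1.
Path In→x1→Eg (+1); total 2.
Path In→x3→Eg (+1); total 3.
Path In→x5→Eg (+1); total 4.
Path In→x6→Eg (+1); total 5.
No residual In→Eg path; max flow = 5.
Certifying cut of size 5: {In→Eg, In→x1, In→x3, In→x5, x6→Eg}.

5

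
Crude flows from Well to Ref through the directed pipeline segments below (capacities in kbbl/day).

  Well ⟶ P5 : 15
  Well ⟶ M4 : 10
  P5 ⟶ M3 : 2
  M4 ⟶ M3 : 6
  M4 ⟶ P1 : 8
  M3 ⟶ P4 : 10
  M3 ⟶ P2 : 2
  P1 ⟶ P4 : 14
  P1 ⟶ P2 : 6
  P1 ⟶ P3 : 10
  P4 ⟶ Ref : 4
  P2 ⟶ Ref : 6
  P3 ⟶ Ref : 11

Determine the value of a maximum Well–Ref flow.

12

Augment Well→P5→M3→P4→Ref: bottleneck 2, flow now 2.
Augment Well→M4→M3→P4→Ref: bottleneck 2, flow now 4.
Augment Well→M4→M3→P2→Ref: bottleneck 2, flow now 6.
Augment Well→M4→P1→P2→Ref: bottleneck 4, flow now 10.
Augment Well→M4→P1→P3→Ref: bottleneck 2, flow now 12.
No augmenting path remains; maximum flow = 12.
In the residual graph, reachable from Well: {Well, P5}.
Min-cut edges: Well→M4 (10), P5→M3 (2); capacity 10 + 2 = 12.
This cut is saturated, so no flow can exceed 12.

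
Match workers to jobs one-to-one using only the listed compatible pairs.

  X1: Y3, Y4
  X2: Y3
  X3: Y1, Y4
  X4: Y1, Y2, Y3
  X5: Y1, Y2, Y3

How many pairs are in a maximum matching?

4

Unit-capacity flow: source→left, listed edges, right→sink; max matching = max flow.
Augmenting path X1→Y3 (+1); matched 1.
Augmenting path X3→Y1 (+1); matched 2.
Augmenting path X4→Y2 (+1); matched 3.
Augmenting path X2→Y3→X1→Y4 (+1); matched 4.
No augmenting path remains; maximum matching = 4.
König certificate: {Y1, Y2, Y3, Y4} is a vertex cover of size 4 (every listed pair touches it), so no matching can be larger.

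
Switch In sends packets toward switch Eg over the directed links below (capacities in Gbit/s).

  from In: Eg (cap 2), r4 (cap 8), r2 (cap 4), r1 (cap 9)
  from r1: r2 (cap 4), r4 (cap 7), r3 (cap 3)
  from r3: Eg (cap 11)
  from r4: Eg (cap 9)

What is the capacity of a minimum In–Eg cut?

Augment In→Eg: bottleneck 2, flow now 2.
Augment In→r4→Eg: bottleneck 8, flow now 10.
Augment In→r1→r3→Eg: bottleneck 3, flow now 13.
Augment In→r1→r4→Eg: bottleneck 1, flow now 14.
No augmenting path remains; maximum flow = 14.
By max-flow min-cut, the minimum cut capacity equals the max flow.
In the residual graph, reachable from In: {In, r1, r2, r4}.
Min-cut edges: In→Eg (2), r1→r3 (3), r4→Eg (9); capacity 2 + 3 + 9 = 14.

14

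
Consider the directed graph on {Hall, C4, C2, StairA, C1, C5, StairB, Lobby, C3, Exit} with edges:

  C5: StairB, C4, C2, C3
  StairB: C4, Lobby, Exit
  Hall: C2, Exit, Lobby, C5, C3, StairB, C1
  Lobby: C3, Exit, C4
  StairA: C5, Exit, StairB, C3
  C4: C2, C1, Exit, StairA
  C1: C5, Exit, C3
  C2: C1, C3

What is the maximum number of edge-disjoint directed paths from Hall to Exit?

6

Assign every edge capacity 1; by Menger, the answer equals the max flow.
Path Hall→Exit (+1); total 1.
Path Hall→C1→Exit (+1); total 2.
Path Hall→StairB→Exit (+1); total 3.
Path Hall→Lobby→Exit (+1); total 4.
Path Hall→C5→C4→Exit (+1); total 5.
Path Hall→C2→C1→C5→StairB→C4→StairA→Exit (+1); total 6.
No residual Hall→Exit path; max flow = 6.
Certifying cut of size 6: {Hall→C1, Hall→C2, Hall→C5, Hall→Exit, Hall→Lobby, Hall→StairB}.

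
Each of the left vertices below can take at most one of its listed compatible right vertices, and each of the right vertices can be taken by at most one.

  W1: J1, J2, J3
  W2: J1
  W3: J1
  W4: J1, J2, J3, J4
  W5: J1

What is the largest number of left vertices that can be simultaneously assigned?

3

Unit-capacity flow: source→left, listed edges, right→sink; max matching = max flow.
Augmenting path W1→J1 (+1); matched 1.
Augmenting path W4→J2 (+1); matched 2.
Augmenting path W2→J1→W1→J3 (+1); matched 3.
No augmenting path remains; maximum matching = 3.
König certificate: {W1, W4, J1} is a vertex cover of size 3 (every listed pair touches it), so no matching can be larger.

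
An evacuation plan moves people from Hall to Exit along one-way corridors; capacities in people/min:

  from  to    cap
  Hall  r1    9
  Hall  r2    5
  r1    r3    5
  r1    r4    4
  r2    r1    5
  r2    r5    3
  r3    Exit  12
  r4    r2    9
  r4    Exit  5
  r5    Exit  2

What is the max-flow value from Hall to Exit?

Augment Hall→r1→r3→Exit: bottleneck 5, flow now 5.
Augment Hall→r1→r4→Exit: bottleneck 4, flow now 9.
Augment Hall→r2→r5→Exit: bottleneck 2, flow now 11.
No augmenting path remains; maximum flow = 11.
In the residual graph, reachable from Hall: {Hall, r1, r2, r5}.
Min-cut edges: r1→r3 (5), r1→r4 (4), r5→Exit (2); capacity 5 + 4 + 2 = 11.
This cut is saturated, so no flow can exceed 11.

11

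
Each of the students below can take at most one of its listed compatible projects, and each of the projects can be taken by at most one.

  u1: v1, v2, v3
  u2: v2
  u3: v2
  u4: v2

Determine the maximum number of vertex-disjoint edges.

Unit-capacity flow: source→left, listed edges, right→sink; max matching = max flow.
Augmenting path u1→v1 (+1); matched 1.
Augmenting path u2→v2 (+1); matched 2.
No augmenting path remains; maximum matching = 2.
König certificate: {u1, v2} is a vertex cover of size 2 (every listed pair touches it), so no matching can be larger.

2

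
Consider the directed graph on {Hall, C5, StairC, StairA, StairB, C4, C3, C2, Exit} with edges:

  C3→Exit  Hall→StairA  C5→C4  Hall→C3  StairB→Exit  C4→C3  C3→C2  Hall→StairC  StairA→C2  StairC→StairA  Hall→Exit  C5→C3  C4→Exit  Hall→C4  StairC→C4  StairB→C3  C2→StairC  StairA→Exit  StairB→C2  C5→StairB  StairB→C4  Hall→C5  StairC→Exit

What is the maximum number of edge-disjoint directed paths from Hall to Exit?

Assign every edge capacity 1; by Menger, the answer equals the max flow.
Path Hall→Exit (+1); total 1.
Path Hall→StairC→Exit (+1); total 2.
Path Hall→StairA→Exit (+1); total 3.
Path Hall→C4→Exit (+1); total 4.
Path Hall→C3→Exit (+1); total 5.
Path Hall→C5→StairB→Exit (+1); total 6.
No residual Hall→Exit path; max flow = 6.
Certifying cut of size 6: {Hall→C3, Hall→C4, Hall→C5, Hall→Exit, Hall→StairA, Hall→StairC}.

6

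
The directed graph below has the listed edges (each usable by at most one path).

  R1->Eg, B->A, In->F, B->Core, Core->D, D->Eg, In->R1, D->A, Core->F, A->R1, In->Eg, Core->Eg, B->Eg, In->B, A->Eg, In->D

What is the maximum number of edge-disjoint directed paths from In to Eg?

Assign every edge capacity 1; by Menger, the answer equals the max flow.
Path In→Eg (+1); total 1.
Path In→B→Eg (+1); total 2.
Path In→R1→Eg (+1); total 3.
Path In→D→Eg (+1); total 4.
No residual In→Eg path; max flow = 4.
Certifying cut of size 4: {In→B, In→D, In→Eg, In→R1}.

4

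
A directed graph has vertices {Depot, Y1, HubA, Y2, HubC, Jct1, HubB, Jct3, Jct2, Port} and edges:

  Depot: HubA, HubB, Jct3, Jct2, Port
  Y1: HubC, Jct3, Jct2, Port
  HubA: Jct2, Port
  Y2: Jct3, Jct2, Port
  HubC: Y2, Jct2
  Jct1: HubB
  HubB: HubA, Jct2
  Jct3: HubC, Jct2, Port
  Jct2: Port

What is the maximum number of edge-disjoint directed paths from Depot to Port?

4

Assign every edge capacity 1; by Menger, the answer equals the max flow.
Path Depot→Port (+1); total 1.
Path Depot→HubA→Port (+1); total 2.
Path Depot→Jct3→Port (+1); total 3.
Path Depot→Jct2→Port (+1); total 4.
No residual Depot→Port path; max flow = 4.
Certifying cut of size 4: {Depot→Jct3, Depot→Port, HubA→Port, Jct2→Port}.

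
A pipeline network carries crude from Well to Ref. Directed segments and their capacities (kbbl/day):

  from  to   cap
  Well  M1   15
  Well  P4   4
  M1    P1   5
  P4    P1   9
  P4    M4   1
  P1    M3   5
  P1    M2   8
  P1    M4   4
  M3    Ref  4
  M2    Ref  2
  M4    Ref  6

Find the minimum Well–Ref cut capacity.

9

Augment Well→P4→M4→Ref: bottleneck 1, flow now 1.
Augment Well→M1→P1→M3→Ref: bottleneck 4, flow now 5.
Augment Well→M1→P1→M2→Ref: bottleneck 1, flow now 6.
Augment Well→P4→P1→M2→Ref: bottleneck 1, flow now 7.
Augment Well→P4→P1→M4→Ref: bottleneck 2, flow now 9.
No augmenting path remains; maximum flow = 9.
By max-flow min-cut, the minimum cut capacity equals the max flow.
In the residual graph, reachable from Well: {Well, M1}.
Min-cut edges: Well→P4 (4), M1→P1 (5); capacity 4 + 5 = 9.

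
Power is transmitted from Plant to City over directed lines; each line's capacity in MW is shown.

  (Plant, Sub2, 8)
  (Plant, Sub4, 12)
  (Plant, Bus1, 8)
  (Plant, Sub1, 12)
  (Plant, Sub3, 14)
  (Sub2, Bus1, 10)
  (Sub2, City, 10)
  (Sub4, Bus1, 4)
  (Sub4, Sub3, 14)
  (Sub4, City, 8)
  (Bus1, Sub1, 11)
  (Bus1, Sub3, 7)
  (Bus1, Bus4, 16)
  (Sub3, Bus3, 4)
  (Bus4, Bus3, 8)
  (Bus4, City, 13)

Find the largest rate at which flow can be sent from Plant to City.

Augment Plant→Sub2→City: bottleneck 8, flow now 8.
Augment Plant→Sub4→City: bottleneck 8, flow now 16.
Augment Plant→Bus1→Bus4→City: bottleneck 8, flow now 24.
Augment Plant→Sub4→Bus1→Bus4→City: bottleneck 4, flow now 28.
No augmenting path remains; maximum flow = 28.
In the residual graph, reachable from Plant: {Plant, Sub1, Sub3, Bus3}.
Min-cut edges: Plant→Sub2 (8), Plant→Sub4 (12), Plant→Bus1 (8); capacity 8 + 12 + 8 = 28.
This cut is saturated, so no flow can exceed 28.

28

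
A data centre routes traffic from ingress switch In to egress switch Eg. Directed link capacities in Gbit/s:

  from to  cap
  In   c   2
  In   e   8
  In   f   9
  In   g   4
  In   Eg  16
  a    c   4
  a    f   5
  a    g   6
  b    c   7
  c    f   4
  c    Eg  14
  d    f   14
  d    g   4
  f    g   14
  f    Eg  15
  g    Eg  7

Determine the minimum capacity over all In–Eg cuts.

Augment In→Eg: bottleneck 16, flow now 16.
Augment In→c→Eg: bottleneck 2, flow now 18.
Augment In→f→Eg: bottleneck 9, flow now 27.
Augment In→g→Eg: bottleneck 4, flow now 31.
No augmenting path remains; maximum flow = 31.
By max-flow min-cut, the minimum cut capacity equals the max flow.
In the residual graph, reachable from In: {In, e}.
Min-cut edges: In→c (2), In→f (9), In→g (4), In→Eg (16); capacity 2 + 9 + 4 + 16 = 31.

31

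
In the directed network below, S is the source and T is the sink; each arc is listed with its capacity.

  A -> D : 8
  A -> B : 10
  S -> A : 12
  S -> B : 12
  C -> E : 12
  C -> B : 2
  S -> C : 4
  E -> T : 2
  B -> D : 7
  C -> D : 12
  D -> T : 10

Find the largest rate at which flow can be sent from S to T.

12

Augment S→A→D→T: bottleneck 8, flow now 8.
Augment S→B→D→T: bottleneck 2, flow now 10.
Augment S→C→E→T: bottleneck 2, flow now 12.
No augmenting path remains; maximum flow = 12.
In the residual graph, reachable from S: {S, A, B, C, D, E}.
Min-cut edges: D→T (10), E→T (2); capacity 10 + 2 = 12.
This cut is saturated, so no flow can exceed 12.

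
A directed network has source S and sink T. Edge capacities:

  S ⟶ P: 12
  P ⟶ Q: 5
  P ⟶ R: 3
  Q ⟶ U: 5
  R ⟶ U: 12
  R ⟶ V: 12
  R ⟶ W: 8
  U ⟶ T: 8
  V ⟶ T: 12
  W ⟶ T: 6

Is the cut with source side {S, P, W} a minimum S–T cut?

Given cut capacity: 5 + 3 + 6 = 14.
Augment S→P→Q→U→T: bottleneck 5, flow now 5.
Augment S→P→R→U→T: bottleneck 3, flow now 8.
No augmenting path remains; maximum flow = 8.
In the residual graph, reachable from S: {S, P}.
Min-cut edges: P→Q (5), P→R (3); capacity 5 + 3 = 8.
Cut capacity 14 exceeds the max flow 8, so it is not minimum.

No — its capacity is 14, but the minimum cut has capacity 8.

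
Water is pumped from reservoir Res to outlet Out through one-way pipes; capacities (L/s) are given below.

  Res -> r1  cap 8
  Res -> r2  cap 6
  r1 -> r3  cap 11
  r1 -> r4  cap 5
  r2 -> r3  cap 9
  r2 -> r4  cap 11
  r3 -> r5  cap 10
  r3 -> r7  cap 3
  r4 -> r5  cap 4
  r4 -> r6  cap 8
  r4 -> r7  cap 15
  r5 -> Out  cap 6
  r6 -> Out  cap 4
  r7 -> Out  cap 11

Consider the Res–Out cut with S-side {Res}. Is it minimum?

Yes — it is a minimum cut (capacity 14).

Given cut capacity: 8 + 6 = 14.
Augment Res→r1→r3→r5→Out: bottleneck 6, flow now 6.
Augment Res→r1→r3→r7→Out: bottleneck 2, flow now 8.
Augment Res→r2→r3→r7→Out: bottleneck 1, flow now 9.
Augment Res→r2→r4→r6→Out: bottleneck 4, flow now 13.
Augment Res→r2→r4→r7→Out: bottleneck 1, flow now 14.
No augmenting path remains; maximum flow = 14.
Cut capacity 14 equals the max flow, so it is a minimum cut.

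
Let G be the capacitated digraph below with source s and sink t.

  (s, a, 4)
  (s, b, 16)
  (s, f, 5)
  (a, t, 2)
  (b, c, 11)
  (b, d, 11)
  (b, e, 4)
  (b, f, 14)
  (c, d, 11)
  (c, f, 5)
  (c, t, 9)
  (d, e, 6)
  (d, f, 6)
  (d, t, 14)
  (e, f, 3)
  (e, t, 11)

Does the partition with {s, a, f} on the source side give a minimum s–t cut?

Yes — it is a minimum cut (capacity 18).

Given cut capacity: 16 + 2 = 18.
Augment s→a→t: bottleneck 2, flow now 2.
Augment s→b→c→t: bottleneck 9, flow now 11.
Augment s→b→d→t: bottleneck 7, flow now 18.
No augmenting path remains; maximum flow = 18.
Cut capacity 18 equals the max flow, so it is a minimum cut.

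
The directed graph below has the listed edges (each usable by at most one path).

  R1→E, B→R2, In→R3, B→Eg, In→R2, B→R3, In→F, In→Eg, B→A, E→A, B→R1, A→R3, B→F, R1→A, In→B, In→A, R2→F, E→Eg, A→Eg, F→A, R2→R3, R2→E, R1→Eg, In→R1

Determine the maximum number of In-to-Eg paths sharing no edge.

Assign every edge capacity 1; by Menger, the answer equals the max flow.
Path In→Eg (+1); total 1.
Path In→R1→Eg (+1); total 2.
Path In→B→Eg (+1); total 3.
Path In→A→Eg (+1); total 4.
Path In→R2→E→Eg (+1); total 5.
No residual In→Eg path; max flow = 5.
Certifying cut of size 5: {A→Eg, In→B, In→Eg, In→R1, In→R2}.

5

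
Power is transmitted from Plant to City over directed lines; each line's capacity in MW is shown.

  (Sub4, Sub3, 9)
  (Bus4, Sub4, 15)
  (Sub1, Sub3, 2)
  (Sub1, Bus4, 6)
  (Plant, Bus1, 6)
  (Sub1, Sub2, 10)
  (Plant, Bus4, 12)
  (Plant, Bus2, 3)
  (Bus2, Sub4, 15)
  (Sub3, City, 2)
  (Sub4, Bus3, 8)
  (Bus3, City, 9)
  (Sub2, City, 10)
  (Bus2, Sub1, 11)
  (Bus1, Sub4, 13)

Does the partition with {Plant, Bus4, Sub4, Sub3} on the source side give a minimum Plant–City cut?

No — its capacity is 19, but the minimum cut has capacity 13.

Given cut capacity: 6 + 3 + 8 + 2 = 19.
Augment Plant→Bus4→Sub4→Sub3→City: bottleneck 2, flow now 2.
Augment Plant→Bus4→Sub4→Bus3→City: bottleneck 8, flow now 10.
Augment Plant→Bus2→Sub1→Sub2→City: bottleneck 3, flow now 13.
No augmenting path remains; maximum flow = 13.
In the residual graph, reachable from Plant: {Plant, Bus4, Bus1, Sub4, Sub3}.
Min-cut edges: Plant→Bus2 (3), Sub4→Bus3 (8), Sub3→City (2); capacity 3 + 8 + 2 = 13.
Cut capacity 19 exceeds the max flow 13, so it is not minimum.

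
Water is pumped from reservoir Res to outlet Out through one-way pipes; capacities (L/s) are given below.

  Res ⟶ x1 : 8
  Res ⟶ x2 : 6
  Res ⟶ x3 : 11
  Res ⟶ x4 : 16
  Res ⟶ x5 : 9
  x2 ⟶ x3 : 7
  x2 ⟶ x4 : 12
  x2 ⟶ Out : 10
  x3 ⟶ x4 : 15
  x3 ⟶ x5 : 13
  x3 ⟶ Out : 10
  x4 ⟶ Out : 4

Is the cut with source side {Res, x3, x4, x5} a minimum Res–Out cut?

No — its capacity is 28, but the minimum cut has capacity 20.

Given cut capacity: 8 + 6 + 10 + 4 = 28.
Augment Res→x2→Out: bottleneck 6, flow now 6.
Augment Res→x3→Out: bottleneck 10, flow now 16.
Augment Res→x4→Out: bottleneck 4, flow now 20.
No augmenting path remains; maximum flow = 20.
In the residual graph, reachable from Res: {Res, x1, x3, x4, x5}.
Min-cut edges: Res→x2 (6), x3→Out (10), x4→Out (4); capacity 6 + 10 + 4 = 20.
Cut capacity 28 exceeds the max flow 20, so it is not minimum.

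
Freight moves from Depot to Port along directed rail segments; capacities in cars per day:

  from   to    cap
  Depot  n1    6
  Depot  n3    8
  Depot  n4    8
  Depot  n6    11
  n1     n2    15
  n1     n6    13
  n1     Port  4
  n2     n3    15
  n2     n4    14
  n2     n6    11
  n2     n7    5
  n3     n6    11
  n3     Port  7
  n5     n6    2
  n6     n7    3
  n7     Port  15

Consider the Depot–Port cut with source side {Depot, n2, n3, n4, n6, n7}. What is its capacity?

28

Edges leaving {Depot, n2, n3, n4, n6, n7}: Depot→n1 (6), n3→Port (7), n7→Port (15).
Cut capacity = 6 + 7 + 15 = 28.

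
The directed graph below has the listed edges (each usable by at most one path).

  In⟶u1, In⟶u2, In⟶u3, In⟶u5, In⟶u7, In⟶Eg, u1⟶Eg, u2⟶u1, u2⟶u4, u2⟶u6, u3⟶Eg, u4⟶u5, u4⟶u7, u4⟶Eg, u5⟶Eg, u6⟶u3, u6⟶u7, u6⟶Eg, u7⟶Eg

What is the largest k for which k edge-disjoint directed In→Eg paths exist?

Assign every edge capacity 1; by Menger, the answer equals the max flow.
Path In→Eg (+1); total 1.
Path In→u1→Eg (+1); total 2.
Path In→u3→Eg (+1); total 3.
Path In→u5→Eg (+1); total 4.
Path In→u7→Eg (+1); total 5.
Path In→u2→u4→Eg (+1); total 6.
No residual In→Eg path; max flow = 6.
Certifying cut of size 6: {In→Eg, In→u1, In→u2, In→u3, In→u5, In→u7}.

6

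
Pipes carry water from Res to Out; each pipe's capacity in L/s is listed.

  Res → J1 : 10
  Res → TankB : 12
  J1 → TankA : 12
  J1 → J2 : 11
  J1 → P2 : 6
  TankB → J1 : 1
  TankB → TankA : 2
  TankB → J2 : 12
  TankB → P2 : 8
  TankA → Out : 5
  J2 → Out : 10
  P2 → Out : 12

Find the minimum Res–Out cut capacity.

22

Augment Res→J1→TankA→Out: bottleneck 5, flow now 5.
Augment Res→J1→J2→Out: bottleneck 5, flow now 10.
Augment Res→TankB→J2→Out: bottleneck 5, flow now 15.
Augment Res→TankB→P2→Out: bottleneck 7, flow now 22.
No augmenting path remains; maximum flow = 22.
By max-flow min-cut, the minimum cut capacity equals the max flow.
In the residual graph, reachable from Res: {Res}.
Min-cut edges: Res→J1 (10), Res→TankB (12); capacity 10 + 12 = 22.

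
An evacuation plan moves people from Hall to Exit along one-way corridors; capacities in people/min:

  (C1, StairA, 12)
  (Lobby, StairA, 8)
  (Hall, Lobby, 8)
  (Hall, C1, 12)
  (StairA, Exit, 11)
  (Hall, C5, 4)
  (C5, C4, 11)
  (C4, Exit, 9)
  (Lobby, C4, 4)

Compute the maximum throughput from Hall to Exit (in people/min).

19

Augment Hall→C5→C4→Exit: bottleneck 4, flow now 4.
Augment Hall→Lobby→C4→Exit: bottleneck 4, flow now 8.
Augment Hall→Lobby→StairA→Exit: bottleneck 4, flow now 12.
Augment Hall→C1→StairA→Exit: bottleneck 7, flow now 19.
No augmenting path remains; maximum flow = 19.
In the residual graph, reachable from Hall: {Hall, Lobby, C1, StairA}.
Min-cut edges: Hall→C5 (4), Lobby→C4 (4), StairA→Exit (11); capacity 4 + 4 + 11 = 19.
This cut is saturated, so no flow can exceed 19.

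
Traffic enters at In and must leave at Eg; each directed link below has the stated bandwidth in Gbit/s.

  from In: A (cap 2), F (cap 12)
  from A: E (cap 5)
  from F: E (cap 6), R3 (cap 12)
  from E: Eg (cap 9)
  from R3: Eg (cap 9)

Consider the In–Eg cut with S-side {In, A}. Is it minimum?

Given cut capacity: 12 + 5 = 17.
Augment In→A→E→Eg: bottleneck 2, flow now 2.
Augment In→F→E→Eg: bottleneck 6, flow now 8.
Augment In→F→R3→Eg: bottleneck 6, flow now 14.
No augmenting path remains; maximum flow = 14.
In the residual graph, reachable from In: {In}.
Min-cut edges: In→A (2), In→F (12); capacity 2 + 12 = 14.
Cut capacity 17 exceeds the max flow 14, so it is not minimum.

No — its capacity is 17, but the minimum cut has capacity 14.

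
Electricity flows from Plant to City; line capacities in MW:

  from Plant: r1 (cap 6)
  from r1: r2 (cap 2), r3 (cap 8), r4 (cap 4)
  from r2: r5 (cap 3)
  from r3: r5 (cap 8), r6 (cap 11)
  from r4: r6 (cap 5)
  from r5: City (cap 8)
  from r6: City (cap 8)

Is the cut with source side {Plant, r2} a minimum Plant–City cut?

No — its capacity is 9, but the minimum cut has capacity 6.

Given cut capacity: 6 + 3 = 9.
Augment Plant→r1→r2→r5→City: bottleneck 2, flow now 2.
Augment Plant→r1→r3→r5→City: bottleneck 4, flow now 6.
No augmenting path remains; maximum flow = 6.
In the residual graph, reachable from Plant: {Plant}.
Min-cut edges: Plant→r1 (6); capacity 6 = 6.
Cut capacity 9 exceeds the max flow 6, so it is not minimum.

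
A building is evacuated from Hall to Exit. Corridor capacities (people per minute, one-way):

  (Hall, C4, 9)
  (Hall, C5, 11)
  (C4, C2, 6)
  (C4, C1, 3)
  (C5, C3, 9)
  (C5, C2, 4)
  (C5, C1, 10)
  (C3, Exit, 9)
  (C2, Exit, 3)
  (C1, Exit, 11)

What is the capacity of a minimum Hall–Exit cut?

17

Augment Hall→C4→C2→Exit: bottleneck 3, flow now 3.
Augment Hall→C4→C1→Exit: bottleneck 3, flow now 6.
Augment Hall→C5→C3→Exit: bottleneck 9, flow now 15.
Augment Hall→C5→C1→Exit: bottleneck 2, flow now 17.
No augmenting path remains; maximum flow = 17.
By max-flow min-cut, the minimum cut capacity equals the max flow.
In the residual graph, reachable from Hall: {Hall, C4, C2}.
Min-cut edges: Hall→C5 (11), C4→C1 (3), C2→Exit (3); capacity 11 + 3 + 3 = 17.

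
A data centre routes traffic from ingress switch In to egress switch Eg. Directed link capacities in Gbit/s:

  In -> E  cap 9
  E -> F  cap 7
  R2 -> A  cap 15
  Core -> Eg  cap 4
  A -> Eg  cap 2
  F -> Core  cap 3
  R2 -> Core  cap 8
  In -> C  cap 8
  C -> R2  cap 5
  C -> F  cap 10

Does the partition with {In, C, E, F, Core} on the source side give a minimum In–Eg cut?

Given cut capacity: 5 + 4 = 9.
Augment In→C→F→Core→Eg: bottleneck 3, flow now 3.
Augment In→C→R2→Core→Eg: bottleneck 1, flow now 4.
Augment In→C→R2→A→Eg: bottleneck 2, flow now 6.
No augmenting path remains; maximum flow = 6.
In the residual graph, reachable from In: {In, C, E, F, R2, Core, A}.
Min-cut edges: Core→Eg (4), A→Eg (2); capacity 4 + 2 = 6.
Cut capacity 9 exceeds the max flow 6, so it is not minimum.

No — its capacity is 9, but the minimum cut has capacity 6.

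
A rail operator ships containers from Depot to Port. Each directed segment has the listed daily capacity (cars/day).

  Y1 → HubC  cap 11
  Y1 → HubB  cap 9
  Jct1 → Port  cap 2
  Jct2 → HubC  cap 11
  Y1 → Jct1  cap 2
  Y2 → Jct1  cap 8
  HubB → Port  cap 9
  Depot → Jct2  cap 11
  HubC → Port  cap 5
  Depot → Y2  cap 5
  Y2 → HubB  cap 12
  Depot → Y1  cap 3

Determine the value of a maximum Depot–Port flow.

Augment Depot→Y2→HubB→Port: bottleneck 5, flow now 5.
Augment Depot→Jct2→HubC→Port: bottleneck 5, flow now 10.
Augment Depot→Y1→HubB→Port: bottleneck 3, flow now 13.
No augmenting path remains; maximum flow = 13.
In the residual graph, reachable from Depot: {Depot, Jct2, HubC}.
Min-cut edges: Depot→Y2 (5), Depot→Y1 (3), HubC→Port (5); capacity 5 + 3 + 5 = 13.
This cut is saturated, so no flow can exceed 13.

13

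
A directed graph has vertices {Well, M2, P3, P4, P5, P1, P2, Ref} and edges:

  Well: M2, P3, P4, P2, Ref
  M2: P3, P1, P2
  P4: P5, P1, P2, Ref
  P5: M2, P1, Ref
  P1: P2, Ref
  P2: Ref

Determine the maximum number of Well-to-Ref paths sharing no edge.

Assign every edge capacity 1; by Menger, the answer equals the max flow.
Path Well→Ref (+1); total 1.
Path Well→P4→Ref (+1); total 2.
Path Well→P2→Ref (+1); total 3.
Path Well→M2→P1→Ref (+1); total 4.
No residual Well→Ref path; max flow = 4.
Certifying cut of size 4: {Well→M2, Well→P2, Well→P4, Well→Ref}.

4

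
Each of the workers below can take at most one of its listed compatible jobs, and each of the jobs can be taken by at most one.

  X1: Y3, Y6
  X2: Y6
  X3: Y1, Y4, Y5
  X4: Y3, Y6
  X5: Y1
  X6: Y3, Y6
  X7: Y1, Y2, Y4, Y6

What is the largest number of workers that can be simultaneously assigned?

Unit-capacity flow: source→left, listed edges, right→sink; max matching = max flow.
Augmenting path X1→Y3 (+1); matched 1.
Augmenting path X2→Y6 (+1); matched 2.
Augmenting path X3→Y1 (+1); matched 3.
Augmenting path X7→Y2 (+1); matched 4.
Augmenting path X5→Y1→X3→Y4 (+1); matched 5.
No augmenting path remains; maximum matching = 5.
König certificate: {X3, X5, X7, Y3, Y6} is a vertex cover of size 5 (every listed pair touches it), so no matching can be larger.

5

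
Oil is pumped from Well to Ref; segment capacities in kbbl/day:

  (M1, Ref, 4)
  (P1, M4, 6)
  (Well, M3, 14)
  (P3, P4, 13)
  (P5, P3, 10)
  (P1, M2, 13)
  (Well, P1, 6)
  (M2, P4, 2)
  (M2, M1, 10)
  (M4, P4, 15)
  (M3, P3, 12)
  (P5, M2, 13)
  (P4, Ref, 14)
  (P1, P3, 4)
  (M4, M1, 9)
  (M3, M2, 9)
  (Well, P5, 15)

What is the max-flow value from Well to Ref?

Augment Well→P5→P3→P4→Ref: bottleneck 10, flow now 10.
Augment Well→P5→M2→M1→Ref: bottleneck 4, flow now 14.
Augment Well→P5→M2→P4→Ref: bottleneck 1, flow now 15.
Augment Well→M3→P3→P4→Ref: bottleneck 3, flow now 18.
No augmenting path remains; maximum flow = 18.
In the residual graph, reachable from Well: {Well, P5, M3, P1, P3, M4, M2, M1, P4}.
Min-cut edges: M1→Ref (4), P4→Ref (14); capacity 4 + 14 = 18.
This cut is saturated, so no flow can exceed 18.

18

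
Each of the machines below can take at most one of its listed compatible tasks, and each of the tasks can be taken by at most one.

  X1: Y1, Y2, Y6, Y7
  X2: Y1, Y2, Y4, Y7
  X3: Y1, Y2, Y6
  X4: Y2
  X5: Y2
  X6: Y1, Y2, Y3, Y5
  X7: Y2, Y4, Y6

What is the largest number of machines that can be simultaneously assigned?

Unit-capacity flow: source→left, listed edges, right→sink; max matching = max flow.
Augmenting path X1→Y1 (+1); matched 1.
Augmenting path X2→Y2 (+1); matched 2.
Augmenting path X3→Y6 (+1); matched 3.
Augmenting path X6→Y3 (+1); matched 4.
Augmenting path X7→Y4 (+1); matched 5.
Augmenting path X4→Y2→X2→Y7 (+1); matched 6.
No augmenting path remains; maximum matching = 6.
König certificate: {X1, X2, X3, X6, X7, Y2} is a vertex cover of size 6 (every listed pair touches it), so no matching can be larger.

6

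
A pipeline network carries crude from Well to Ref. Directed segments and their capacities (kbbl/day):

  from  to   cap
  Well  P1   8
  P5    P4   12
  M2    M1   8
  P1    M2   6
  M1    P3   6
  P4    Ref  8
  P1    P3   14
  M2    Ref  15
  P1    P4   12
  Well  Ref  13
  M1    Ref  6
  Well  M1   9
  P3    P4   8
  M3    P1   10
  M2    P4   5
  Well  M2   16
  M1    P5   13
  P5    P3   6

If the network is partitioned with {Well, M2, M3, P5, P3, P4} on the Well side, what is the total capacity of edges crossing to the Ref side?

Edges leaving {Well, M2, M3, P5, P3, P4}: Well→P1 (8), Well→M1 (9), Well→Ref (13), M2→M1 (8), M2→Ref (15), M3→P1 (10), P4→Ref (8).
Cut capacity = 8 + 9 + 13 + 8 + 15 + 10 + 8 = 71.

71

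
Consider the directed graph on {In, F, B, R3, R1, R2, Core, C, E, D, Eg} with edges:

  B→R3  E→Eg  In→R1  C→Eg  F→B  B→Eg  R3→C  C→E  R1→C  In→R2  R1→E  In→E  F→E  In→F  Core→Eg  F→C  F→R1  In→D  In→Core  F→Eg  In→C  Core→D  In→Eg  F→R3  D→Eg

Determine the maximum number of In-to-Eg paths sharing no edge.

6

Assign every edge capacity 1; by Menger, the answer equals the max flow.
Path In→Eg (+1); total 1.
Path In→F→Eg (+1); total 2.
Path In→Core→Eg (+1); total 3.
Path In→C→Eg (+1); total 4.
Path In→E→Eg (+1); total 5.
Path In→D→Eg (+1); total 6.
No residual In→Eg path; max flow = 6.
Certifying cut of size 6: {C→Eg, E→Eg, In→Core, In→D, In→Eg, In→F}.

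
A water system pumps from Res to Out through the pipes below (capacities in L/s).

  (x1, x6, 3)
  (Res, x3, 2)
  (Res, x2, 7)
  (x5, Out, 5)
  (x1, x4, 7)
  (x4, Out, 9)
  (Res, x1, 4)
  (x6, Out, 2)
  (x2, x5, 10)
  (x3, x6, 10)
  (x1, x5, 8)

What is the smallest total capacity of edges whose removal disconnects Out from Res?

11

Augment Res→x1→x4→Out: bottleneck 4, flow now 4.
Augment Res→x2→x5→Out: bottleneck 5, flow now 9.
Augment Res→x3→x6→Out: bottleneck 2, flow now 11.
No augmenting path remains; maximum flow = 11.
By max-flow min-cut, the minimum cut capacity equals the max flow.
In the residual graph, reachable from Res: {Res, x2, x5}.
Min-cut edges: Res→x1 (4), Res→x3 (2), x5→Out (5); capacity 4 + 2 + 5 = 11.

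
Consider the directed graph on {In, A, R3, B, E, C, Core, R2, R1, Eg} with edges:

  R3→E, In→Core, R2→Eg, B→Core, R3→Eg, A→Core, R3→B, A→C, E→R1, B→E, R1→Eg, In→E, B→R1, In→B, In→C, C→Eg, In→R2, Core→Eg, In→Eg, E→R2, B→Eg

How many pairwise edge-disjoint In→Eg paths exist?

6

Assign every edge capacity 1; by Menger, the answer equals the max flow.
Path In→Eg (+1); total 1.
Path In→B→Eg (+1); total 2.
Path In→C→Eg (+1); total 3.
Path In→Core→Eg (+1); total 4.
Path In→R2→Eg (+1); total 5.
Path In→E→R1→Eg (+1); total 6.
No residual In→Eg path; max flow = 6.
Certifying cut of size 6: {In→B, In→C, In→Core, In→E, In→Eg, In→R2}.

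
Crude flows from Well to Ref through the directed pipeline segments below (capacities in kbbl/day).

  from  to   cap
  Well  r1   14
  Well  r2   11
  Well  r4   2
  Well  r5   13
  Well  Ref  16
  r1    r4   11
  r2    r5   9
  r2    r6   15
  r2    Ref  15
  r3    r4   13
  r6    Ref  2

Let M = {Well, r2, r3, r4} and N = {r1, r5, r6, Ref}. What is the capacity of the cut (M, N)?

Edges leaving {Well, r2, r3, r4}: Well→r1 (14), Well→r5 (13), Well→Ref (16), r2→r5 (9), r2→r6 (15), r2→Ref (15).
Cut capacity = 14 + 13 + 16 + 9 + 15 + 15 = 82.

82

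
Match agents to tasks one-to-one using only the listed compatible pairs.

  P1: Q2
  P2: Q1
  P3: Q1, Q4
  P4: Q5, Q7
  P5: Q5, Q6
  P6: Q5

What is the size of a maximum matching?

6

Unit-capacity flow: source→left, listed edges, right→sink; max matching = max flow.
Augmenting path P1→Q2 (+1); matched 1.
Augmenting path P2→Q1 (+1); matched 2.
Augmenting path P3→Q4 (+1); matched 3.
Augmenting path P4→Q5 (+1); matched 4.
Augmenting path P5→Q6 (+1); matched 5.
Augmenting path P6→Q5→P4→Q7 (+1); matched 6.
No augmenting path remains; maximum matching = 6.
König certificate: {P1, P2, P3, P4, P5, P6} is a vertex cover of size 6 (every listed pair touches it), so no matching can be larger.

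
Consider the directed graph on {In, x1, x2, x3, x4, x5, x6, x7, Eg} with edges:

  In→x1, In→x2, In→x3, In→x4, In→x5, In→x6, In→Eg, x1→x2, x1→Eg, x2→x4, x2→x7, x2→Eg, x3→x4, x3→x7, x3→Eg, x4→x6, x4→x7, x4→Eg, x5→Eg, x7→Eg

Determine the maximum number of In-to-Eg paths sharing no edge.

6

Assign every edge capacity 1; by Menger, the answer equals the max flow.
Path In→Eg (+1); total 1.
Path In→x1→Eg (+1); total 2.
Path In→x2→Eg (+1); total 3.
Path In→x3→Eg (+1); total 4.
Path In→x4→Eg (+1); total 5.
Path In→x5→Eg (+1); total 6.
No residual In→Eg path; max flow = 6.
Certifying cut of size 6: {In→Eg, In→x1, In→x2, In→x3, In→x4, In→x5}.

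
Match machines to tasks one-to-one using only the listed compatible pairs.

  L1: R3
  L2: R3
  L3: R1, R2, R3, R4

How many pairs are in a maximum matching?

Unit-capacity flow: source→left, listed edges, right→sink; max matching = max flow.
Augmenting path L1→R3 (+1); matched 1.
Augmenting path L3→R1 (+1); matched 2.
No augmenting path remains; maximum matching = 2.
König certificate: {L3, R3} is a vertex cover of size 2 (every listed pair touches it), so no matching can be larger.

2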